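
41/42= 41/42 = 0.98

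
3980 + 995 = 4975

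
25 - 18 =7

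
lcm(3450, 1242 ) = 31050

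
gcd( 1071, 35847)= 63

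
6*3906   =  23436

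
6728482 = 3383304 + 3345178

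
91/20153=13/2879= 0.00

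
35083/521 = 35083/521 = 67.34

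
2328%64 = 24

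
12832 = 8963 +3869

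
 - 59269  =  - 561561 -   -  502292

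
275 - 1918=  - 1643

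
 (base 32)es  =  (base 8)734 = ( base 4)13130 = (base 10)476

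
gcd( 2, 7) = 1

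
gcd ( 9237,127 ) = 1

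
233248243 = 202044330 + 31203913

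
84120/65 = 1294+2/13 = 1294.15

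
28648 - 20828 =7820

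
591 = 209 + 382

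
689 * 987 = 680043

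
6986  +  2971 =9957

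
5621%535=271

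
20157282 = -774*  ( - 26043) 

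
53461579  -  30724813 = 22736766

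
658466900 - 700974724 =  -42507824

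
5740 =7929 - 2189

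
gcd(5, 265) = 5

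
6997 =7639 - 642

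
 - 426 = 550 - 976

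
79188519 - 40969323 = 38219196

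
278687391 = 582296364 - 303608973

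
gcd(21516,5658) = 6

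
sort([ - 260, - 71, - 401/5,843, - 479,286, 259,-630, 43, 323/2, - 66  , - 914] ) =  [  -  914, - 630,-479, - 260 ,  -  401/5, - 71,-66, 43,323/2, 259,286 , 843] 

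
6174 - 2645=3529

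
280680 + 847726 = 1128406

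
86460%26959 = 5583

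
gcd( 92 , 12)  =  4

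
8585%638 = 291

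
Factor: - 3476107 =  - 19^1*182953^1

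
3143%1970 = 1173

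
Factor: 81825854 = 2^1*11^1* 877^1*4241^1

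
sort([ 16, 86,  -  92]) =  [ - 92, 16,86]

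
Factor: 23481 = 3^2*2609^1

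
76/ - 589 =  - 1+27/31 = - 0.13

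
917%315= 287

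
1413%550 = 313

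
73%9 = 1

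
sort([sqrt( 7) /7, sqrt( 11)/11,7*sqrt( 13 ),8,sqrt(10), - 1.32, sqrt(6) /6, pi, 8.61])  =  [ - 1.32,sqrt( 11)/11, sqrt(  7) /7,  sqrt(6)/6,pi,sqrt( 10 ), 8,8.61,7*sqrt ( 13 )]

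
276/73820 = 69/18455  =  0.00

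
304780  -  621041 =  - 316261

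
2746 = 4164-1418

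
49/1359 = 49/1359 = 0.04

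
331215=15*22081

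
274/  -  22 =- 137/11= -12.45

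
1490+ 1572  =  3062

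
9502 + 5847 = 15349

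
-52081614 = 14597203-66678817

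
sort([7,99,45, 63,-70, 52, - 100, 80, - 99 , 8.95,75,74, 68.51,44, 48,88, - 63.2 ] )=[-100, - 99,-70, - 63.2,7, 8.95,44,  45, 48,52,63,  68.51,74,  75,80,88,99] 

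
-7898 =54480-62378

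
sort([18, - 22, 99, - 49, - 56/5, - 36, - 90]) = [-90,-49, - 36, - 22, - 56/5,18,  99 ] 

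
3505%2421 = 1084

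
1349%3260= 1349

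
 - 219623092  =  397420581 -617043673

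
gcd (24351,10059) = 3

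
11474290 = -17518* ( - 655)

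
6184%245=59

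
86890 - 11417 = 75473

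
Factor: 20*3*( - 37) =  - 2^2*  3^1*5^1 * 37^1 =-  2220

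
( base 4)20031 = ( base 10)525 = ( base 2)1000001101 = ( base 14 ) 297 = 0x20D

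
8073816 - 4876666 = 3197150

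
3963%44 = 3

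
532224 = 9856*54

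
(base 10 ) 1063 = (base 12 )747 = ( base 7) 3046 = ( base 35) ud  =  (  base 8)2047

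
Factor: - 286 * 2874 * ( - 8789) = 7224241596 = 2^2*3^1*11^2*13^1*17^1*47^1*479^1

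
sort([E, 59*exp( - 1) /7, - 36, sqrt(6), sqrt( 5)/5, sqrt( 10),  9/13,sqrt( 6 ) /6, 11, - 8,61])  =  [ - 36,-8, sqrt( 6 ) /6 , sqrt( 5)/5,9/13, sqrt(6),E, 59*exp(  -  1 )/7 , sqrt( 10),11,61]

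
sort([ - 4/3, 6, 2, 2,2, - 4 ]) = [ - 4, - 4/3, 2, 2,2,  6 ] 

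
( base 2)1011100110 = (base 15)347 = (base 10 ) 742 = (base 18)254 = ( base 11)615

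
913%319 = 275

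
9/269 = 9/269 = 0.03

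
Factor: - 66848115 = - 3^1*5^1*4456541^1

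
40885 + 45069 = 85954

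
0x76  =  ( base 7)226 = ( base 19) 64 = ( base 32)3M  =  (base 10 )118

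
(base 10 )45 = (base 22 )21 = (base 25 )1K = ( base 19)27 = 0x2D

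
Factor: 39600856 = 2^3*4950107^1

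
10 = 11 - 1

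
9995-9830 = 165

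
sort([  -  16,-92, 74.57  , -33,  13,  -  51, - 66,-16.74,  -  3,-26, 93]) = [ - 92, - 66, - 51, - 33,- 26,  -  16.74, - 16, - 3,13 , 74.57,93 ] 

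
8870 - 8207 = 663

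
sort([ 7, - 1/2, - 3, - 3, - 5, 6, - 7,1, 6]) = [ - 7,- 5, - 3 , - 3  , - 1/2, 1, 6,6, 7 ] 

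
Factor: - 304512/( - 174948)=2^5*13^1*239^( - 1 )  =  416/239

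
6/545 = 6/545 = 0.01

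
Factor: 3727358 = 2^1*71^1 *26249^1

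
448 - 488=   -  40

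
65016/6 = 10836 = 10836.00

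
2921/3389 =2921/3389= 0.86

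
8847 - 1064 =7783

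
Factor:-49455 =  - 3^2* 5^1*7^1*157^1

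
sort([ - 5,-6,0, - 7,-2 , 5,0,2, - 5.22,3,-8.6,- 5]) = [ - 8.6, - 7,  -  6, - 5.22,-5,-5, - 2,0,0,2,3,5]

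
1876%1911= 1876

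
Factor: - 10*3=-30 = - 2^1*3^1*5^1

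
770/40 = 19+ 1/4 = 19.25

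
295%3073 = 295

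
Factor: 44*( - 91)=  - 2^2*7^1*11^1*13^1=- 4004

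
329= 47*7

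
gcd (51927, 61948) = 911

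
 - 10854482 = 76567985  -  87422467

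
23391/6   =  7797/2 = 3898.50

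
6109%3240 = 2869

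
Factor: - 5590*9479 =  - 52987610 = - 2^1*5^1*13^1*43^1*9479^1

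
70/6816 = 35/3408 = 0.01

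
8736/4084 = 2+142/1021  =  2.14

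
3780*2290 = 8656200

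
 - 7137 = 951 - 8088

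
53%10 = 3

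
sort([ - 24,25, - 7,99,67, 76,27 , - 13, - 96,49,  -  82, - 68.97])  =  [ - 96, - 82, - 68.97, - 24,  -  13, - 7, 25,  27, 49, 67, 76 , 99] 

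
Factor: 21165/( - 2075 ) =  - 51/5 = -3^1*5^( - 1) * 17^1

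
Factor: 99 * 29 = 3^2 * 11^1 * 29^1 = 2871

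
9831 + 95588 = 105419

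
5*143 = 715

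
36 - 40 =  - 4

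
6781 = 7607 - 826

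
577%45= 37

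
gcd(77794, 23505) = 1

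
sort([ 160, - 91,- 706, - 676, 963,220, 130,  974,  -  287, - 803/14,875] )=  [ - 706, - 676, - 287, - 91, - 803/14, 130, 160,220, 875,963, 974]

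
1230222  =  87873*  14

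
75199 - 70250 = 4949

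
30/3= 10 = 10.00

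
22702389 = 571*39759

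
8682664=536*16199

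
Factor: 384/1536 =1/4 = 2^( - 2 ) 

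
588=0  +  588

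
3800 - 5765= -1965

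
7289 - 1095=6194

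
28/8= 7/2 = 3.50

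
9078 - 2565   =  6513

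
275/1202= 275/1202 = 0.23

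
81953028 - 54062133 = 27890895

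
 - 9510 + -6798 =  - 16308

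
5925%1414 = 269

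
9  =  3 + 6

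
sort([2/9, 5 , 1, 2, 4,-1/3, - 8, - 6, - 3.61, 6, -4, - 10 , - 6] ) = [-10,- 8, - 6, -6,-4, - 3.61, - 1/3,2/9 , 1,2,  4, 5,  6 ] 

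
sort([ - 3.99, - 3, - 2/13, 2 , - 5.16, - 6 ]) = [ - 6, - 5.16, - 3.99, - 3, - 2/13, 2 ]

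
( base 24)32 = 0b1001010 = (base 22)38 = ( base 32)2a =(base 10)74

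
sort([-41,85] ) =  [ - 41,85]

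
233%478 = 233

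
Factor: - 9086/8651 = -2^1 * 7^1 * 11^1*41^( - 1 )*59^1*211^( - 1 )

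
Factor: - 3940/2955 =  - 2^2*3^( - 1 ) =-4/3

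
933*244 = 227652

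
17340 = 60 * 289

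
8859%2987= 2885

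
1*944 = 944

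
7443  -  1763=5680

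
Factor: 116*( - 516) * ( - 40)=2^7* 3^1 * 5^1 *29^1*43^1 =2394240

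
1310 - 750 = 560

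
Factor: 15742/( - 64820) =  - 2^(-1)*5^(  -  1 )* 7^( - 1)*17^1 = - 17/70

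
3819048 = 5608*681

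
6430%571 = 149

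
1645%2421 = 1645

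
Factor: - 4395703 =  - 13^1*179^1*1889^1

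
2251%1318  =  933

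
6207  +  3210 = 9417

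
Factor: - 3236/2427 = - 4/3 =- 2^2*3^( - 1) 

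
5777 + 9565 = 15342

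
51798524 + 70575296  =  122373820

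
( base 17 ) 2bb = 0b1100001000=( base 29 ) qm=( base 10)776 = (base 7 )2156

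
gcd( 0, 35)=35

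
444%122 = 78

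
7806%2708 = 2390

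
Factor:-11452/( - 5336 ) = 2^(-1)*7^1*23^(  -  1)*29^( - 1)*409^1  =  2863/1334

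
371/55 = 6 + 41/55= 6.75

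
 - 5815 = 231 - 6046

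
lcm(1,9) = 9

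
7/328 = 7/328 = 0.02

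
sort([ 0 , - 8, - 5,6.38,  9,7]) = [ - 8, - 5 , 0,6.38, 7,9]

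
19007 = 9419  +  9588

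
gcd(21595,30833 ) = 1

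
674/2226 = 337/1113=0.30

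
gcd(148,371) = 1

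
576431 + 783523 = 1359954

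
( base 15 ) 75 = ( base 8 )156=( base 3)11002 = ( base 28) 3Q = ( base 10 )110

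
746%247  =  5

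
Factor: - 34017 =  - 3^1*17^1 * 23^1*29^1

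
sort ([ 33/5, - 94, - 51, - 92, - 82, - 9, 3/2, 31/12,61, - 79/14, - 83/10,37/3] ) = [-94,-92, - 82, - 51, - 9, - 83/10, -79/14,3/2, 31/12,33/5,37/3, 61]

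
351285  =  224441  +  126844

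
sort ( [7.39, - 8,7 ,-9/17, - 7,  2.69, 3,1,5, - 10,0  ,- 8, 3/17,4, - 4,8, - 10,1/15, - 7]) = [ - 10, - 10, - 8, - 8, - 7, - 7,  -  4, - 9/17, 0, 1/15,3/17, 1,2.69,3,4,5, 7,7.39, 8]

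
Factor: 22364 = 2^2*5591^1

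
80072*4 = 320288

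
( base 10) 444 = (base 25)hj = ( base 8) 674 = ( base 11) 374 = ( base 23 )j7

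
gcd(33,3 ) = 3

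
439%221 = 218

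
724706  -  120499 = 604207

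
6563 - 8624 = - 2061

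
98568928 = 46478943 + 52089985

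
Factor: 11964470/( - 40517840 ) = - 1196447/4051784 = -2^( - 3)*7^1*11^( - 1)*41^( - 1 )*1123^(  -  1)*170921^1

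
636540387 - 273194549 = 363345838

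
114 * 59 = 6726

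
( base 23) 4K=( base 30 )3m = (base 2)1110000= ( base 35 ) 37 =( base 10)112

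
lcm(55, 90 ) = 990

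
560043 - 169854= 390189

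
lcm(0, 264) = 0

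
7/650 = 7/650  =  0.01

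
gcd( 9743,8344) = 1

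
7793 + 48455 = 56248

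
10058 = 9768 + 290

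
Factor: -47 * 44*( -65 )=134420= 2^2  *  5^1* 11^1*13^1*47^1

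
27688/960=28+101/120 = 28.84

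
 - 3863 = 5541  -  9404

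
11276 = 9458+1818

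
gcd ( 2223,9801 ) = 9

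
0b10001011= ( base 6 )351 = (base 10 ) 139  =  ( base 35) 3Y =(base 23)61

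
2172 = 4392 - 2220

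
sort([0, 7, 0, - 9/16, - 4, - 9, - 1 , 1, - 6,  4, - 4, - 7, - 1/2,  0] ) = [ - 9, - 7, - 6, - 4, - 4, - 1, - 9/16,-1/2,0,0,0,1, 4, 7] 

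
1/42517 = 1/42517=0.00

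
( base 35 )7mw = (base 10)9377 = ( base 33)8k5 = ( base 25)F02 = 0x24a1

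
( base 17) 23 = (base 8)45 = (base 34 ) 13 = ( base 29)18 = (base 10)37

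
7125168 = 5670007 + 1455161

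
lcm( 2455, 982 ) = 4910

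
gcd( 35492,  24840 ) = 4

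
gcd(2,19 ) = 1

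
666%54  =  18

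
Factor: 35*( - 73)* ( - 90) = 229950 = 2^1*3^2 * 5^2*7^1*73^1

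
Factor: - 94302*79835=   -  2^1 * 3^2*5^1*7^1*13^2 * 31^1*2281^1  =  - 7528600170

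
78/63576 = 13/10596 = 0.00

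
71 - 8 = 63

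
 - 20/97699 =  - 20/97699 = - 0.00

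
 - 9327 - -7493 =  - 1834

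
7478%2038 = 1364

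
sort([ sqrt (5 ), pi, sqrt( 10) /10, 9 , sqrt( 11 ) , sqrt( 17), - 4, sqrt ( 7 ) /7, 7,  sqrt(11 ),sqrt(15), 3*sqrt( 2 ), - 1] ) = [ - 4, - 1, sqrt ( 10)/10, sqrt(7)/7,sqrt (5), pi, sqrt ( 11 ),sqrt(11 ), sqrt( 15), sqrt( 17 ),3 * sqrt( 2), 7 , 9 ]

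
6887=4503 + 2384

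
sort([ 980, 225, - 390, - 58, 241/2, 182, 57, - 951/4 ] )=[ - 390, - 951/4,-58,57,241/2,182,225,980] 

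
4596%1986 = 624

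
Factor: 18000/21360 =75/89 = 3^1*5^2*89^( - 1 )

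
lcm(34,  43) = 1462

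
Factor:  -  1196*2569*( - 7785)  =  2^2*3^2*5^1*7^1 *13^1*23^1*173^1 * 367^1= 23919599340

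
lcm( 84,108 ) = 756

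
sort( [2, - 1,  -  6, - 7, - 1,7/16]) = [ - 7, - 6, - 1, - 1,7/16,2 ] 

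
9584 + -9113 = 471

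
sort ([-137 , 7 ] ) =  [ - 137, 7] 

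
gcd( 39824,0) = 39824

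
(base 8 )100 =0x40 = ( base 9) 71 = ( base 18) 3A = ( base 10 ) 64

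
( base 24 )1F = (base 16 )27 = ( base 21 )1i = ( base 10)39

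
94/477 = 94/477 = 0.20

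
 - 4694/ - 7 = 4694/7=670.57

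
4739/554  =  8 + 307/554 = 8.55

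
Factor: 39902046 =2^1*3^1* 2549^1*2609^1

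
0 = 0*50098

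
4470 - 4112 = 358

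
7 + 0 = 7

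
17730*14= 248220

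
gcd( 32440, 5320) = 40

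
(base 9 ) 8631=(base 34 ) 5gm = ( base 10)6346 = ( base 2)1100011001010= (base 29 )7fo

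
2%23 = 2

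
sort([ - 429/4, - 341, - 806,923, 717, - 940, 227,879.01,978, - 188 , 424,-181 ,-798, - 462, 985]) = [ - 940, - 806, - 798, - 462,  -  341,- 188,  -  181, - 429/4,227, 424 , 717 , 879.01,923,978, 985] 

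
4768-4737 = 31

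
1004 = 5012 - 4008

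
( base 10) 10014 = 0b10011100011110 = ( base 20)150e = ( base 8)23436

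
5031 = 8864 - 3833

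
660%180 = 120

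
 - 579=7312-7891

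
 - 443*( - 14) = 6202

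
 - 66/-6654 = 11/1109 = 0.01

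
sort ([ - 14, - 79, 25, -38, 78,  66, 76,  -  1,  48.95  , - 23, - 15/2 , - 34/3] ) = [ - 79, - 38, - 23,-14, - 34/3, - 15/2, - 1, 25, 48.95, 66, 76, 78] 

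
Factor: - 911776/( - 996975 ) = 2^5*3^( - 3)*5^( - 2)*7^(-1 )*211^( - 1) *28493^1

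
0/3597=0 = 0.00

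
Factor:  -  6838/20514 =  - 1/3 = -3^( - 1) 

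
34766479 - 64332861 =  - 29566382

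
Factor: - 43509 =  - 3^1*14503^1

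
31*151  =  4681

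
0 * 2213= 0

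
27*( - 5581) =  - 150687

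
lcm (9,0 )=0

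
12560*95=1193200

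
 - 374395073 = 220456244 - 594851317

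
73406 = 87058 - 13652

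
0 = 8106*0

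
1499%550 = 399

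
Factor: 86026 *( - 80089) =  - 6889736314 = - 2^1*283^2*43013^1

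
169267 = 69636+99631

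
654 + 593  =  1247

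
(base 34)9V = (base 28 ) C1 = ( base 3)110111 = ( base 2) 101010001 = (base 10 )337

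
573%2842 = 573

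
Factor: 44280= 2^3*3^3*5^1  *41^1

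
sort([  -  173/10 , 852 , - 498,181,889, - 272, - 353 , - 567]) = [ - 567, - 498, -353, - 272 , - 173/10, 181, 852,889]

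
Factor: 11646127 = 11646127^1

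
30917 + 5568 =36485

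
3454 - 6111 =-2657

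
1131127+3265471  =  4396598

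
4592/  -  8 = - 574/1 = - 574.00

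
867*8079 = 7004493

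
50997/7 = 7285 + 2/7 = 7285.29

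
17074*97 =1656178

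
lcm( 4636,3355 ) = 254980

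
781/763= 1  +  18/763=1.02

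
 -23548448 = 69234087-92782535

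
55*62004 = 3410220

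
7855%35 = 15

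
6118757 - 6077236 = 41521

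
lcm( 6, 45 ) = 90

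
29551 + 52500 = 82051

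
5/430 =1/86 = 0.01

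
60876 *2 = 121752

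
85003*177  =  15045531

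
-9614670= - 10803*890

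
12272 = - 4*(-3068) 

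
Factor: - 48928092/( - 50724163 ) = 2^2 * 3^1  *7^ ( - 2)*1035187^( - 1) * 4077341^1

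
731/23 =731/23 = 31.78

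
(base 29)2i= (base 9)84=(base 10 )76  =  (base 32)2c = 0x4c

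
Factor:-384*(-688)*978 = 2^12*3^2*43^1*163^1 = 258379776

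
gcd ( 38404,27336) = 4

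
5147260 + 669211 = 5816471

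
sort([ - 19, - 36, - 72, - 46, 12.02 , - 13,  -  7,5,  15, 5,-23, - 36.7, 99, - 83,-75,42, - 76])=[ - 83,  -  76, - 75, - 72,  -  46, - 36.7,-36,-23 ,  -  19, - 13,  -  7,5 , 5,12.02,15,42,99 ] 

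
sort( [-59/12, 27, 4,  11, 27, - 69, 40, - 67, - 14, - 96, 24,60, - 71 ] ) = [ - 96, - 71, - 69, - 67, - 14, - 59/12, 4,  11,24,27,27,40,60]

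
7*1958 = 13706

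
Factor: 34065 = 3^2 * 5^1*757^1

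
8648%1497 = 1163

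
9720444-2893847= 6826597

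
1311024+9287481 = 10598505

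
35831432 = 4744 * 7553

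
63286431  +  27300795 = 90587226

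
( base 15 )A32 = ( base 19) 66h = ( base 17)7g2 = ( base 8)4371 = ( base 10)2297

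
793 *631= 500383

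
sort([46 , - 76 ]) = [-76, 46 ] 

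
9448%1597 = 1463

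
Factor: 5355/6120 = 2^(  -  3)* 7^1 = 7/8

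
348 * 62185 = 21640380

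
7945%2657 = 2631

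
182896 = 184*994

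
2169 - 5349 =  - 3180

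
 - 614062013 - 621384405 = -1235446418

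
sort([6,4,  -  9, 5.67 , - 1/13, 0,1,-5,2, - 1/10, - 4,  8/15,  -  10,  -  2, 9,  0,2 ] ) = [ - 10, - 9, -5 , - 4,  -  2,  -  1/10,-1/13, 0,0, 8/15,1,  2 , 2, 4, 5.67,  6, 9 ] 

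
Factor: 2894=2^1 * 1447^1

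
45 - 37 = 8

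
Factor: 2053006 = 2^1*31^1*33113^1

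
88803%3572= 3075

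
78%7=1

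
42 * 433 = 18186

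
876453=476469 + 399984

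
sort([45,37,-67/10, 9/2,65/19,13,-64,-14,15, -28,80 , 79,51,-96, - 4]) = [ - 96, - 64, - 28, - 14, -67/10,- 4,65/19, 9/2, 13 , 15,  37,45, 51,79,80]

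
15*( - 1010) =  - 15150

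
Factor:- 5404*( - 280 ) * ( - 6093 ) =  - 2^5* 3^2* 5^1*7^2 * 193^1 * 677^1  =  - 9219440160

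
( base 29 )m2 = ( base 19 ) 1ed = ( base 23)14j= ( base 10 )640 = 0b1010000000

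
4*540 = 2160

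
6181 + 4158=10339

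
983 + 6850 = 7833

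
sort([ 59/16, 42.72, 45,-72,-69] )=[ - 72, - 69, 59/16, 42.72 , 45]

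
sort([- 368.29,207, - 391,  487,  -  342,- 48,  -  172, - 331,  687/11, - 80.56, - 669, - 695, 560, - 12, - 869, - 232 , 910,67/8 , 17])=[- 869, -695, - 669,-391,  -  368.29, - 342, - 331, - 232, - 172,- 80.56,  -  48, - 12, 67/8, 17, 687/11,207, 487,560 , 910] 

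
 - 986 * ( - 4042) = 3985412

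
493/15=32+13/15 = 32.87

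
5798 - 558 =5240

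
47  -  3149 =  - 3102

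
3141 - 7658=-4517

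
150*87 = 13050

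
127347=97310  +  30037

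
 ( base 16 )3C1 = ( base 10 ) 961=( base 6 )4241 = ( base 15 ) 441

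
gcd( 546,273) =273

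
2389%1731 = 658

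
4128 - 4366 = - 238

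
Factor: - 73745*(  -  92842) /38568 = 2^( - 2 )*3^ ( - 1) * 5^1*7^3*43^1*61^1*761^1*1607^(  -  1 ) = 3423316645/19284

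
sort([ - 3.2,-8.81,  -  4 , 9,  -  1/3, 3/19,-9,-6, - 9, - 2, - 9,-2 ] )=[ - 9, - 9,-9,-8.81, - 6, - 4,-3.2, - 2, - 2,-1/3, 3/19, 9 ]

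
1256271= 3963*317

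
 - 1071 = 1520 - 2591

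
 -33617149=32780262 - 66397411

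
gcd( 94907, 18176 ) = 1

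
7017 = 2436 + 4581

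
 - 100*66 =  - 6600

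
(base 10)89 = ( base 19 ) 4d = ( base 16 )59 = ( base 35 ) 2J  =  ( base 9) 108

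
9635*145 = 1397075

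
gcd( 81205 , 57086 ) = 1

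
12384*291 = 3603744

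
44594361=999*44639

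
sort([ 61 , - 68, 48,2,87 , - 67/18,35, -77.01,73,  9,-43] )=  [  -  77.01, - 68, - 43, - 67/18,2 , 9,35,48,  61,73,87] 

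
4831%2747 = 2084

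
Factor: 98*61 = 2^1*7^2*61^1 = 5978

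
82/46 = 1 + 18/23=1.78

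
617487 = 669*923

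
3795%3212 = 583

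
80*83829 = 6706320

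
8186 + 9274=17460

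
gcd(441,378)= 63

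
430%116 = 82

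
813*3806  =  3094278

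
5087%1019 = 1011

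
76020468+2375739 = 78396207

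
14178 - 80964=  - 66786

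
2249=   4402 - 2153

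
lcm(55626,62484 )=4561332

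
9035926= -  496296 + 9532222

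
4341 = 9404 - 5063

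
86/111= 86/111= 0.77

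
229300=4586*50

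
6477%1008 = 429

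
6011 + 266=6277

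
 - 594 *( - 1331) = 790614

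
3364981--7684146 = 11049127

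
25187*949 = 23902463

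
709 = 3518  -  2809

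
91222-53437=37785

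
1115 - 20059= - 18944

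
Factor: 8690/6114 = 3^ ( - 1)*5^1 * 11^1*79^1*1019^( - 1 ) = 4345/3057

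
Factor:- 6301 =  - 6301^1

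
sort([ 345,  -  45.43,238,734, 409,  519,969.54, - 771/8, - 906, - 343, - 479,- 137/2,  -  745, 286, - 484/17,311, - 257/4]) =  [  -  906, - 745, - 479, -343, - 771/8, - 137/2, - 257/4,-45.43, - 484/17, 238,286,311,345,409,519,  734,  969.54] 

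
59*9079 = 535661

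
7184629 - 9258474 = -2073845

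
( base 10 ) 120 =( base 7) 231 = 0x78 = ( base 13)93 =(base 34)3I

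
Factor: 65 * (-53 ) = -5^1 * 13^1 * 53^1 = -3445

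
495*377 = 186615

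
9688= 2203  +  7485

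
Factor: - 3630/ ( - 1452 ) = 2^( - 1)*5^1 = 5/2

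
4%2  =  0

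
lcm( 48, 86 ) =2064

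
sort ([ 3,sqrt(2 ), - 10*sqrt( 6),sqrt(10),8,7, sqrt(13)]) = [ - 10*sqrt (6 ), sqrt(2),3,sqrt( 10),sqrt(13),7 , 8 ]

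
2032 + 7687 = 9719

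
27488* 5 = 137440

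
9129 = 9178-49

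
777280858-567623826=209657032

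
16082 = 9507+6575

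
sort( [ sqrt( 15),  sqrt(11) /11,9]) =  [sqrt( 11) /11,sqrt( 15),9]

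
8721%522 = 369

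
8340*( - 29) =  - 241860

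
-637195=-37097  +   - 600098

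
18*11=198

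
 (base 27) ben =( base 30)9ak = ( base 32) 874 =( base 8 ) 20344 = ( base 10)8420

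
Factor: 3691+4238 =3^2 * 881^1=7929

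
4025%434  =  119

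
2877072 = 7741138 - 4864066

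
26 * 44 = 1144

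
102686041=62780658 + 39905383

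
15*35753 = 536295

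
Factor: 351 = 3^3*13^1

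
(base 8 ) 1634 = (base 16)39c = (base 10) 924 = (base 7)2460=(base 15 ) 419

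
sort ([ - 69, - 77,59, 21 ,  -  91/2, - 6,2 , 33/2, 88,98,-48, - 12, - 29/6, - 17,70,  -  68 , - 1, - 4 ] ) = [-77, - 69, - 68, - 48, - 91/2, - 17, - 12, -6, - 29/6,  -  4, - 1, 2, 33/2, 21,59, 70,88,98]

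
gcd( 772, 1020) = 4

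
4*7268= 29072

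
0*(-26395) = 0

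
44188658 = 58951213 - 14762555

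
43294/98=21647/49= 441.78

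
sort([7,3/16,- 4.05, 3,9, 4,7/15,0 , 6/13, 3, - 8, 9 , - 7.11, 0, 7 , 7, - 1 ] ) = [-8,- 7.11, - 4.05, - 1,0, 0,3/16,6/13,7/15, 3,3 , 4,7 , 7, 7,9 , 9 ] 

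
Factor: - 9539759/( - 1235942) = 2^( - 1) * 1823^1 * 5233^1*617971^( - 1)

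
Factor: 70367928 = 2^3*3^1 * 2931997^1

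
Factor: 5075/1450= 7/2  =  2^(  -  1)*7^1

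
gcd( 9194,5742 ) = 2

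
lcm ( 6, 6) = 6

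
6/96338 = 3/48169 = 0.00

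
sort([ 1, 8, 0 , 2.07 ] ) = [0 , 1,2.07, 8] 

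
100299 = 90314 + 9985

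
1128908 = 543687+585221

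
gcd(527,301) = 1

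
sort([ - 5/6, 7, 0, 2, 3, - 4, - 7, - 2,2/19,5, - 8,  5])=[ - 8, - 7, - 4,  -  2,-5/6, 0, 2/19,2, 3,  5,5,7 ]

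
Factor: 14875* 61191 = 910216125 = 3^2*5^3*7^1*13^1*17^1*523^1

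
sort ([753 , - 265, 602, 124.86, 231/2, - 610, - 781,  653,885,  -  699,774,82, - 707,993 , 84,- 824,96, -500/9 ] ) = [ - 824, -781, - 707, - 699, - 610, - 265,-500/9,82, 84,96,231/2,124.86 , 602, 653,753,774,885,993 ] 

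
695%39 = 32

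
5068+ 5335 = 10403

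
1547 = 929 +618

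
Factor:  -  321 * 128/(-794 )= 20544/397  =  2^6*3^1*107^1*397^ (-1 ) 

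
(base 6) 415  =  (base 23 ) 6H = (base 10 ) 155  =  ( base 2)10011011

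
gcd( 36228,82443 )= 3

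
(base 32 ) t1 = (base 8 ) 1641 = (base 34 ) RB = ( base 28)155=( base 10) 929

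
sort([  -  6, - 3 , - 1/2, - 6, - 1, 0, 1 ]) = [ - 6, - 6, - 3, -1,-1/2 , 0,1]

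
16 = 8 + 8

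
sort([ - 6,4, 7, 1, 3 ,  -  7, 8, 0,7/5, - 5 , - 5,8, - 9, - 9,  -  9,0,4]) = [ - 9, - 9,- 9, - 7,  -  6, - 5, - 5, 0, 0, 1,7/5,3, 4, 4,  7 , 8, 8]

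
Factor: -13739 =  - 11^1*1249^1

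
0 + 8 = 8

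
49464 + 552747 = 602211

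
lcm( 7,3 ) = 21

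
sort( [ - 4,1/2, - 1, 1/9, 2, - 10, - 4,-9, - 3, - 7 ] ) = [ - 10, - 9, - 7, - 4, - 4, - 3 , - 1 , 1/9,1/2,  2]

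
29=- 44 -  - 73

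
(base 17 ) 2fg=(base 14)449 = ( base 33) po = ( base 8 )1521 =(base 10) 849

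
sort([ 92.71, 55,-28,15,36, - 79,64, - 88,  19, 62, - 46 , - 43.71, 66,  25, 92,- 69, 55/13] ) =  [ - 88, - 79, - 69, - 46, - 43.71, - 28,55/13,  15,19, 25,  36, 55,62, 64, 66, 92, 92.71]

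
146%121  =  25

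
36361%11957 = 490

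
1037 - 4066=-3029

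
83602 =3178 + 80424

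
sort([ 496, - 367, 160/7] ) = [ - 367,  160/7, 496] 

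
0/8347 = 0 = 0.00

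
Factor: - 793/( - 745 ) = 5^ ( - 1 )*13^1* 61^1*149^( - 1)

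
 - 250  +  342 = 92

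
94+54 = 148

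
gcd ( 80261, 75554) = 1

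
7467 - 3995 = 3472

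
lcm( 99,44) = 396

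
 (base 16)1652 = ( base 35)4N9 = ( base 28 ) 782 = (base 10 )5714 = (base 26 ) 8BK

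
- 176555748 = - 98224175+-78331573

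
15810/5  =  3162 = 3162.00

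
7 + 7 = 14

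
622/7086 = 311/3543=0.09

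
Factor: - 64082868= - 2^2*3^1*5340239^1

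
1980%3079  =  1980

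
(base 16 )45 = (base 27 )2F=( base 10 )69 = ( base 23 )30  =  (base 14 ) 4d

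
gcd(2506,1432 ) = 358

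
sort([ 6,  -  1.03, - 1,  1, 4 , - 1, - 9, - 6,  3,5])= [ - 9, - 6, - 1.03 ,-1, - 1, 1, 3,4, 5,6]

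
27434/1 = 27434 = 27434.00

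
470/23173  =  470/23173   =  0.02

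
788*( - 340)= - 267920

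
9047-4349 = 4698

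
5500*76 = 418000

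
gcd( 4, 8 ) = 4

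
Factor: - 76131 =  - 3^2*11^1*769^1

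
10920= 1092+9828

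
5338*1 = 5338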